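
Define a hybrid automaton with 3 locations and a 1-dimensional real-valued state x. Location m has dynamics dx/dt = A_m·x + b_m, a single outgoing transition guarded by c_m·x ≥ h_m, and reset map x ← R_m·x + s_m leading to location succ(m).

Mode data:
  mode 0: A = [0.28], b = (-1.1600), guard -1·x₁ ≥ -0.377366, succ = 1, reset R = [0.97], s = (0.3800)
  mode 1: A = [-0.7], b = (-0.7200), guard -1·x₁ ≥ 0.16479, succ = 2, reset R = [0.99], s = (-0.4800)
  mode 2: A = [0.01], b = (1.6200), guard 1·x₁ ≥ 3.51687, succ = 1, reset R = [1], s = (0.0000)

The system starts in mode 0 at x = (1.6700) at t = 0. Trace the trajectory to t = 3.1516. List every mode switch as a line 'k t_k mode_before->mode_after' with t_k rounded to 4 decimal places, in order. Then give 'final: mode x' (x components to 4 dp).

1 1.5018 0->1
2 2.5304 1->2
final: 2 0.3623

Mode 0: guard c·x = -0.3774 hit at Δt = 1.5018 (t = 1.5018), x⁻ = (0.3774) → reset → x⁺ = (0.7460), jump to mode 1
Mode 1: guard c·x = 0.1648 hit at Δt = 1.0286 (t = 2.5304), x⁻ = (-0.1648) → reset → x⁺ = (-0.6431), jump to mode 2
Mode 2: flow for 0.6212 to horizon, guard not reached → x = (0.3623)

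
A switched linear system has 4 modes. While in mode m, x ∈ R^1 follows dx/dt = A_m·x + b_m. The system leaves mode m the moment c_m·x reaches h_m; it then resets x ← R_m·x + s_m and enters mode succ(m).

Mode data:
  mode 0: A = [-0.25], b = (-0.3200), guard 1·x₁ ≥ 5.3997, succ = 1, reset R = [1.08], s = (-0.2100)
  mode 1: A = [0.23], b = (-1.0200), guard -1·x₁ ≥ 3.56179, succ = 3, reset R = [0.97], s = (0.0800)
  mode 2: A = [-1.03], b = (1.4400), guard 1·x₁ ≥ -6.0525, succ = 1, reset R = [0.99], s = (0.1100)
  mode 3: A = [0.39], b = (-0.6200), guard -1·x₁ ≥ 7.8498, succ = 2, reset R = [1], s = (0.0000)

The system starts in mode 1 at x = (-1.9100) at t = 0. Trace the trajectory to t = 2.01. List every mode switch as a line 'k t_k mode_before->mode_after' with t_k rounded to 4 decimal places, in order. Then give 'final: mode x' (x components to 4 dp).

Mode 1: guard c·x = 3.5618 hit at Δt = 1.0060 (t = 1.0060), x⁻ = (-3.5618) → reset → x⁺ = (-3.3749), jump to mode 3
Mode 3: flow for 1.0040 to horizon, guard not reached → x = (-5.7544)

1 1.0060 1->3
final: 3 -5.7544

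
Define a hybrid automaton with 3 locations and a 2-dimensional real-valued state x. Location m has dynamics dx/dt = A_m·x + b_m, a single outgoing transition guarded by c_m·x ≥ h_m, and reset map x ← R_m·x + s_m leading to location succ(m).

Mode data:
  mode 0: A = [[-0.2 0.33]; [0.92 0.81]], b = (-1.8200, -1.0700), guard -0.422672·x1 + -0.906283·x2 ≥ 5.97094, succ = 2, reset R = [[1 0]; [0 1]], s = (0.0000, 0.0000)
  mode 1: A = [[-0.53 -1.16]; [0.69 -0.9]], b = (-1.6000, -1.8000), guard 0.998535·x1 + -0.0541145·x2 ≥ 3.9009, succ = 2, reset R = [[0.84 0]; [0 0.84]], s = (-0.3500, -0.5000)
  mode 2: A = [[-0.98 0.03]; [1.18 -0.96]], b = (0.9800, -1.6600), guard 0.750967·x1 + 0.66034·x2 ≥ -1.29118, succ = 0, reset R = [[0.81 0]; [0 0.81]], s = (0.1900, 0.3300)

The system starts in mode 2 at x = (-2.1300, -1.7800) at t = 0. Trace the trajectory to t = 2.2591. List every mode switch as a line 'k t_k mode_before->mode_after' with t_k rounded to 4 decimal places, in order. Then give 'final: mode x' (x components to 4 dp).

1 1.4464 2->0
final: 0 -1.7529 -4.5692

Mode 2: guard c·x = -1.2912 hit at Δt = 1.4464 (t = 1.4464), x⁻ = (0.1875, -2.1685) → reset → x⁺ = (0.3418, -1.4265), jump to mode 0
Mode 0: flow for 0.8127 to horizon, guard not reached → x = (-1.7529, -4.5692)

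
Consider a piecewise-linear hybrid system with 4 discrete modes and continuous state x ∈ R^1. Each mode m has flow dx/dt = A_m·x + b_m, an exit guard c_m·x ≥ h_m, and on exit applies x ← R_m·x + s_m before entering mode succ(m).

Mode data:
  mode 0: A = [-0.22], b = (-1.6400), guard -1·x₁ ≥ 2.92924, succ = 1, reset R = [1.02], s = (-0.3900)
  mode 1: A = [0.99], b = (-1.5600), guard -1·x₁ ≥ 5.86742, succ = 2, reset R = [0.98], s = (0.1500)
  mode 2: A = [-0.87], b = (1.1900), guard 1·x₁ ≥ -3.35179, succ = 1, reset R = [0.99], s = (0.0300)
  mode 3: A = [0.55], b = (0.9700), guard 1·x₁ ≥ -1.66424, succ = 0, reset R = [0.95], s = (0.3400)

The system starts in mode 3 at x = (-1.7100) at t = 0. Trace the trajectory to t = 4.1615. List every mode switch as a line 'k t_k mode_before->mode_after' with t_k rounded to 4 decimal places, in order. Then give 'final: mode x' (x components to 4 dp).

1 1.1216 3->0
2 2.5627 0->1
3 2.9740 1->2
4 3.4218 2->1
5 3.8515 1->2
final: 2 -3.9531

Mode 3: guard c·x = -1.6642 hit at Δt = 1.1216 (t = 1.1216), x⁻ = (-1.6642) → reset → x⁺ = (-1.2410), jump to mode 0
Mode 0: guard c·x = 2.9292 hit at Δt = 1.4411 (t = 2.5627), x⁻ = (-2.9292) → reset → x⁺ = (-3.3778), jump to mode 1
Mode 1: guard c·x = 5.8674 hit at Δt = 0.4113 (t = 2.9740), x⁻ = (-5.8674) → reset → x⁺ = (-5.6001), jump to mode 2
Mode 2: guard c·x = -3.3518 hit at Δt = 0.4478 (t = 3.4218), x⁻ = (-3.3518) → reset → x⁺ = (-3.2883), jump to mode 1
Mode 1: guard c·x = 5.8674 hit at Δt = 0.4297 (t = 3.8515), x⁻ = (-5.8674) → reset → x⁺ = (-5.6001), jump to mode 2
Mode 2: flow for 0.3100 to horizon, guard not reached → x = (-3.9531)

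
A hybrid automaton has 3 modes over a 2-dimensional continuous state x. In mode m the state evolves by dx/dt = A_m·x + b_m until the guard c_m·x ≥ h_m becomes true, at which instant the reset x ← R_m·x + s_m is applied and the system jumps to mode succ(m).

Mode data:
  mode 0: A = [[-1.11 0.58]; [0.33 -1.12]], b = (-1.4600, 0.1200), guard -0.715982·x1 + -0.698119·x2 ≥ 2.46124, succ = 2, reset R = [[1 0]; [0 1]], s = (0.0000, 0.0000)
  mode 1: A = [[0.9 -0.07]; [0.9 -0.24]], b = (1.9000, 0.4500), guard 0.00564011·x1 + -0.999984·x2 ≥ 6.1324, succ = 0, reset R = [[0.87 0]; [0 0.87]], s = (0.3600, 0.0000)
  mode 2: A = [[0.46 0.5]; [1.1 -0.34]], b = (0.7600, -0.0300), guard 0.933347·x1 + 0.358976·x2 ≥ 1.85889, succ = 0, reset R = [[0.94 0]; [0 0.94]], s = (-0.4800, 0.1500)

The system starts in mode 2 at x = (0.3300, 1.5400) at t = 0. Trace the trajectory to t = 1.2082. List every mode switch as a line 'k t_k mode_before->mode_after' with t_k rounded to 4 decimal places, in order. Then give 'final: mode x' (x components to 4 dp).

Mode 2: guard c·x = 1.8589 hit at Δt = 0.5228 (t = 0.5228), x⁻ = (1.3345, 1.7086) → reset → x⁺ = (0.7744, 1.7561), jump to mode 0
Mode 0: flow for 0.6854 to horizon, guard not reached → x = (0.0090, 0.9233)

1 0.5228 2->0
final: 0 0.0090 0.9233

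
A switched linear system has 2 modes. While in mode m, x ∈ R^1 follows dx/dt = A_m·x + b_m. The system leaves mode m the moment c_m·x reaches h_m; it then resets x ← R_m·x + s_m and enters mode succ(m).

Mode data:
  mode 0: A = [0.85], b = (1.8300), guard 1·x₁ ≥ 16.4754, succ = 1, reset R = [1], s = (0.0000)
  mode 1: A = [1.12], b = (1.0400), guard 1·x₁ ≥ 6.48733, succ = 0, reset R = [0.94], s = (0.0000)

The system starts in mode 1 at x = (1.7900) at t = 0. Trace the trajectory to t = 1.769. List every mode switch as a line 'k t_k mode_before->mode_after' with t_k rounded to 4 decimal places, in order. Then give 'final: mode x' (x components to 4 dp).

Mode 1: guard c·x = 6.4873 hit at Δt = 0.8960 (t = 0.8960), x⁻ = (6.4873) → reset → x⁺ = (6.0981), jump to mode 0
Mode 0: flow for 0.8730 to horizon, guard not reached → x = (15.1762)

1 0.8960 1->0
final: 0 15.1762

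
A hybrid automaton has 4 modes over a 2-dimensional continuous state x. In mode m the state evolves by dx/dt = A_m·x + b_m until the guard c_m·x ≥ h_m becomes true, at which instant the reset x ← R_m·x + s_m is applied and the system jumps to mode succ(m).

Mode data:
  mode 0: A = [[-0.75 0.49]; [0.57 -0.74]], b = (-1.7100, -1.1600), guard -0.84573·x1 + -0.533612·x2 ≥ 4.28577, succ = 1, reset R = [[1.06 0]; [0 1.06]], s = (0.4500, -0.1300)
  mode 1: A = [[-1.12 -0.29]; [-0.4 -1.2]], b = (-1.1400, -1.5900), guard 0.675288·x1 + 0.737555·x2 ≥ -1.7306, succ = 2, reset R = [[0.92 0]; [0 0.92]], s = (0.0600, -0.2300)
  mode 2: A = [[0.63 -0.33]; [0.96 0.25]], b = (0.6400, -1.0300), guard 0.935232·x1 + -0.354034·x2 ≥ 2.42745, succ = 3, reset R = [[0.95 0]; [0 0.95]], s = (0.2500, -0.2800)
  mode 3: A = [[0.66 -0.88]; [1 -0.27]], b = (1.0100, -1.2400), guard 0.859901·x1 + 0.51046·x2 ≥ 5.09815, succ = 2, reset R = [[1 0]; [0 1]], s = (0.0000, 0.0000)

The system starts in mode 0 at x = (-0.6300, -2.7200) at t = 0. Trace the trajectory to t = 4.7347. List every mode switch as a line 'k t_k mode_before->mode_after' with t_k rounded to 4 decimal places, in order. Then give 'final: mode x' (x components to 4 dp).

1 1.5998 0->1
2 2.9135 1->2
3 4.2402 2->3
final: 3 4.2220 -2.8855

Mode 0: guard c·x = 4.2858 hit at Δt = 1.5998 (t = 1.5998), x⁻ = (-3.0840, -3.1438) → reset → x⁺ = (-2.8190, -3.4624), jump to mode 1
Mode 1: guard c·x = -1.7306 hit at Δt = 1.3137 (t = 2.9135), x⁻ = (-1.0586, -1.3772) → reset → x⁺ = (-0.9139, -1.4970), jump to mode 2
Mode 2: guard c·x = 2.4274 hit at Δt = 1.3267 (t = 4.2402), x⁻ = (1.0761, -4.0137) → reset → x⁺ = (1.2723, -4.0931), jump to mode 3
Mode 3: flow for 0.4945 to horizon, guard not reached → x = (4.2220, -2.8855)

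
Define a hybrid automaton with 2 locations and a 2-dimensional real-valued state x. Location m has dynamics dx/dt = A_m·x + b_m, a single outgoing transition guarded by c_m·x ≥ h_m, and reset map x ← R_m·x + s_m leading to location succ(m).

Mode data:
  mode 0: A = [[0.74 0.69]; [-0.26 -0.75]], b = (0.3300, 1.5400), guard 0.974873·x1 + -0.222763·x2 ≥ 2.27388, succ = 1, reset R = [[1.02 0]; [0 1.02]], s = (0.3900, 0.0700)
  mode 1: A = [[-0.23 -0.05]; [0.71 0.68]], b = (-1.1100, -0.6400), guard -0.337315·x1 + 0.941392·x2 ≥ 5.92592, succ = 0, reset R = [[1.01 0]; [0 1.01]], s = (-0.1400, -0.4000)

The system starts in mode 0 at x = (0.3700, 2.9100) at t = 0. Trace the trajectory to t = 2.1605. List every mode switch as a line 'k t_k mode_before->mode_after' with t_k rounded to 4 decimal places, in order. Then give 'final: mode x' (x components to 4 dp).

1 0.7627 0->1
2 1.8521 1->0
final: 0 2.9782 5.3705

Mode 0: guard c·x = 2.2739 hit at Δt = 0.7627 (t = 0.7627), x⁻ = (2.8555, 2.2890) → reset → x⁺ = (3.3026, 2.4047), jump to mode 1
Mode 1: guard c·x = 5.9259 hit at Δt = 1.0894 (t = 1.8521), x⁻ = (1.2826, 6.7544) → reset → x⁺ = (1.1554, 6.4220), jump to mode 0
Mode 0: flow for 0.3084 to horizon, guard not reached → x = (2.9782, 5.3705)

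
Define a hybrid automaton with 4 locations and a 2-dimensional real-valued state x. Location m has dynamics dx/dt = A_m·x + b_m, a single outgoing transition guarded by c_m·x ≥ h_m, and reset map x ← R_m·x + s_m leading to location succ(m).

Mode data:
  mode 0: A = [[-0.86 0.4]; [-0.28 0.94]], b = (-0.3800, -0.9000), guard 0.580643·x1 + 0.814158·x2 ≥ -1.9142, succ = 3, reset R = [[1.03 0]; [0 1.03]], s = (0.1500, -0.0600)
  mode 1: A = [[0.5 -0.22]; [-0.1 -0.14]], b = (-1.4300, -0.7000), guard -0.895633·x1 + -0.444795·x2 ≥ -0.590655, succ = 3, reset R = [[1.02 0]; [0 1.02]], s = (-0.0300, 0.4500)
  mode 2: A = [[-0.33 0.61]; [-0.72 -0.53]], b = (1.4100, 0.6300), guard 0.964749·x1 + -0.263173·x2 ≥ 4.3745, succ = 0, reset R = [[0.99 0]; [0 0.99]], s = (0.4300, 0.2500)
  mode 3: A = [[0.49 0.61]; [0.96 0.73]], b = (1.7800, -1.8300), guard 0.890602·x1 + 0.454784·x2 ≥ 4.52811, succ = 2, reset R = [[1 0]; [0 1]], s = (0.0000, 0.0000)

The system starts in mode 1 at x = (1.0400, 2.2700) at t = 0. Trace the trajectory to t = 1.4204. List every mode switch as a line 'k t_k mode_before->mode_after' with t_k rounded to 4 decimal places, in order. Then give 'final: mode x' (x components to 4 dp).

Mode 1: guard c·x = -0.5907 hit at Δt = 0.7164 (t = 0.7164), x⁻ = (-0.1070, 1.5434) → reset → x⁺ = (-0.1391, 2.0243), jump to mode 3
Mode 3: flow for 0.7040 to horizon, guard not reached → x = (2.3753, 2.5162)

1 0.7164 1->3
final: 3 2.3753 2.5162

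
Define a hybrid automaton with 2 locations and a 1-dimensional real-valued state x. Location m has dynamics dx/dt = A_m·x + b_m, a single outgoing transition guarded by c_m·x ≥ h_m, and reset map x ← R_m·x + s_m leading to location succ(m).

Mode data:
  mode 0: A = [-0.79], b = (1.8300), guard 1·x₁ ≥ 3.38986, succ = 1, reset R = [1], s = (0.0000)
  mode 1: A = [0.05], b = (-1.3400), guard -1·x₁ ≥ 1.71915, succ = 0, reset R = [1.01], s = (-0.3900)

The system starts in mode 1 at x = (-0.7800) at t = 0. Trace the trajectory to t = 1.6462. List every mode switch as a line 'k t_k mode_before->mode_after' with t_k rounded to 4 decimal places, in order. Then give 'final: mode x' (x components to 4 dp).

1 0.6697 1->0
final: 0 0.2623

Mode 1: guard c·x = 1.7191 hit at Δt = 0.6697 (t = 0.6697), x⁻ = (-1.7191) → reset → x⁺ = (-2.1263), jump to mode 0
Mode 0: flow for 0.9765 to horizon, guard not reached → x = (0.2623)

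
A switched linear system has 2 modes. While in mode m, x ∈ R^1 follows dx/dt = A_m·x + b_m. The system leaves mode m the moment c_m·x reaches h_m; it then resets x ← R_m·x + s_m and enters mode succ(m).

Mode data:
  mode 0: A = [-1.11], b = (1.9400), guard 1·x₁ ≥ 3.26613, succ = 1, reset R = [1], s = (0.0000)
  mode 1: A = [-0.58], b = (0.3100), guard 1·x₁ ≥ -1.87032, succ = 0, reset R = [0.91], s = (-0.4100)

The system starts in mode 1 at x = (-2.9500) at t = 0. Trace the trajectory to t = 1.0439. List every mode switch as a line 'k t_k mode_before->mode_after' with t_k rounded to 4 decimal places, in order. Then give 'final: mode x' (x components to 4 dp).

1 0.6394 1->0
final: 0 -0.7158

Mode 1: guard c·x = -1.8703 hit at Δt = 0.6394 (t = 0.6394), x⁻ = (-1.8703) → reset → x⁺ = (-2.1120), jump to mode 0
Mode 0: flow for 0.4045 to horizon, guard not reached → x = (-0.7158)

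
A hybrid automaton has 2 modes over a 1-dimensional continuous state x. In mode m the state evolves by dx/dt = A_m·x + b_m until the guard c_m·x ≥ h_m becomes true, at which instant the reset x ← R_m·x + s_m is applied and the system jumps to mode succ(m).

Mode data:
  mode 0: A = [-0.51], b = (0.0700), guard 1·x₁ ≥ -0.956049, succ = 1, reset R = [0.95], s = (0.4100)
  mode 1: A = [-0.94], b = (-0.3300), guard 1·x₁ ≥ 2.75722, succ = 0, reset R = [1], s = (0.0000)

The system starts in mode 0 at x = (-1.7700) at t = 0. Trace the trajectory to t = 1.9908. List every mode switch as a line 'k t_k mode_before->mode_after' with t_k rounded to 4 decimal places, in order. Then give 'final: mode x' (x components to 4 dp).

Mode 0: guard c·x = -0.9560 hit at Δt = 1.0911 (t = 1.0911), x⁻ = (-0.9560) → reset → x⁺ = (-0.4982), jump to mode 1
Mode 1: flow for 0.8997 to horizon, guard not reached → x = (-0.4142)

1 1.0911 0->1
final: 1 -0.4142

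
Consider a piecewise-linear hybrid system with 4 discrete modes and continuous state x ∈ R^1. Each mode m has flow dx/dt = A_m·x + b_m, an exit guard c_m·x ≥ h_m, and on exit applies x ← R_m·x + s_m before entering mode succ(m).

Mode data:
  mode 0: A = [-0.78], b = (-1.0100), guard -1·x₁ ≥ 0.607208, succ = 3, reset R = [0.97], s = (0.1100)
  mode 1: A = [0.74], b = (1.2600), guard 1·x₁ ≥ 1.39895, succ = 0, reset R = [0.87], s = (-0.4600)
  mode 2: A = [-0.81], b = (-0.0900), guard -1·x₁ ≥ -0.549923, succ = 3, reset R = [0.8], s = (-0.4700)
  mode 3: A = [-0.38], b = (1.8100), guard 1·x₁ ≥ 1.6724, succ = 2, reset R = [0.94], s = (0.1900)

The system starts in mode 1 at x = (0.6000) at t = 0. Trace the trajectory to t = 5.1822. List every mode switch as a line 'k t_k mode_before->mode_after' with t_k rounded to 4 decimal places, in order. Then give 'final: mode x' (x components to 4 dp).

1 0.4025 1->0
2 1.8041 0->3
3 3.1944 3->2
4 4.4803 2->3
final: 3 1.0921

Mode 1: guard c·x = 1.3989 hit at Δt = 0.4025 (t = 0.4025), x⁻ = (1.3989) → reset → x⁺ = (0.7571), jump to mode 0
Mode 0: guard c·x = 0.6072 hit at Δt = 1.4016 (t = 1.8041), x⁻ = (-0.6072) → reset → x⁺ = (-0.4790), jump to mode 3
Mode 3: guard c·x = 1.6724 hit at Δt = 1.3903 (t = 3.1944), x⁻ = (1.6724) → reset → x⁺ = (1.7621), jump to mode 2
Mode 2: guard c·x = -0.5499 hit at Δt = 1.2859 (t = 4.4803), x⁻ = (0.5499) → reset → x⁺ = (-0.0301), jump to mode 3
Mode 3: flow for 0.7019 to horizon, guard not reached → x = (1.0921)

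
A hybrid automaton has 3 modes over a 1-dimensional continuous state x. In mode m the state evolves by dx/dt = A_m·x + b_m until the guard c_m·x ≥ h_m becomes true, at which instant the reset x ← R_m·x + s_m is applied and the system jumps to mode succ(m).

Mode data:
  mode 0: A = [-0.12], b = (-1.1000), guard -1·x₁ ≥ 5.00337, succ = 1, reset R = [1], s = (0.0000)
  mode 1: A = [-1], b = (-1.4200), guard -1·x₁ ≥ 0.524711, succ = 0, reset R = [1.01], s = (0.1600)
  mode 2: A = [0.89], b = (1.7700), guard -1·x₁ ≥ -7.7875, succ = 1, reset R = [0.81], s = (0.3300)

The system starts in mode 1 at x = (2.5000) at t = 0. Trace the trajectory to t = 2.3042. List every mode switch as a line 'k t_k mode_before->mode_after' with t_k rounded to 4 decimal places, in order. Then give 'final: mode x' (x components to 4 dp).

1 1.4767 1->0
final: 0 -1.2015

Mode 1: guard c·x = 0.5247 hit at Δt = 1.4767 (t = 1.4767), x⁻ = (-0.5247) → reset → x⁺ = (-0.3700), jump to mode 0
Mode 0: flow for 0.8275 to horizon, guard not reached → x = (-1.2015)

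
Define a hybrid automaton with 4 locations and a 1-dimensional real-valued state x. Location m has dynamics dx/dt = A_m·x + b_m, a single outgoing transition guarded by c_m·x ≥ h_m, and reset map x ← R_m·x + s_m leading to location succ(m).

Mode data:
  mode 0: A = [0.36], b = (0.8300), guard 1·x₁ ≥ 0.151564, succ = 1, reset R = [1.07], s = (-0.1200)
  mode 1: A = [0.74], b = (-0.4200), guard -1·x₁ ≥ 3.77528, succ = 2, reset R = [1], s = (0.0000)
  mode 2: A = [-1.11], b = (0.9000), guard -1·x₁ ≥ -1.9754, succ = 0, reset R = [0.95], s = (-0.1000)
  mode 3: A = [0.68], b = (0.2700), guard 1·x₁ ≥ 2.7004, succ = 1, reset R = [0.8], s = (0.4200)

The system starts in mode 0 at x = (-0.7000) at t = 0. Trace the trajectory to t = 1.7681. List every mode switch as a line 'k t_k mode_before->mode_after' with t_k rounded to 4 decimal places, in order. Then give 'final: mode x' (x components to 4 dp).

1 1.1820 0->1
final: 1 -0.2431

Mode 0: guard c·x = 0.1516 hit at Δt = 1.1820 (t = 1.1820), x⁻ = (0.1516) → reset → x⁺ = (0.0422), jump to mode 1
Mode 1: flow for 0.5861 to horizon, guard not reached → x = (-0.2431)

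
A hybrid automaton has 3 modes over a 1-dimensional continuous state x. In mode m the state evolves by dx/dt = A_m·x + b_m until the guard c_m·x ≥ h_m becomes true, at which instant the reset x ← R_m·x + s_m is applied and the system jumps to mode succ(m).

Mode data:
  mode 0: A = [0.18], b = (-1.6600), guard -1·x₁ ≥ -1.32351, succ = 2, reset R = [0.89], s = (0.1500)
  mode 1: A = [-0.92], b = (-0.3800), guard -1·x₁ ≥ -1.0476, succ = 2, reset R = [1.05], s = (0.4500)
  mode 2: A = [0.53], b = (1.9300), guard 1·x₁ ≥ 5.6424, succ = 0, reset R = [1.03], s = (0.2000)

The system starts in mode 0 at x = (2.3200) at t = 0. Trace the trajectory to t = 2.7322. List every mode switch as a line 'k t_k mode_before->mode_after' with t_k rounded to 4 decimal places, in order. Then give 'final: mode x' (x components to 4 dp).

1 0.7492 0->2
2 1.9284 2->0
final: 0 5.5119

Mode 0: guard c·x = -1.3235 hit at Δt = 0.7492 (t = 0.7492), x⁻ = (1.3235) → reset → x⁺ = (1.3279), jump to mode 2
Mode 2: guard c·x = 5.6424 hit at Δt = 1.1792 (t = 1.9284), x⁻ = (5.6424) → reset → x⁺ = (6.0117), jump to mode 0
Mode 0: flow for 0.8038 to horizon, guard not reached → x = (5.5119)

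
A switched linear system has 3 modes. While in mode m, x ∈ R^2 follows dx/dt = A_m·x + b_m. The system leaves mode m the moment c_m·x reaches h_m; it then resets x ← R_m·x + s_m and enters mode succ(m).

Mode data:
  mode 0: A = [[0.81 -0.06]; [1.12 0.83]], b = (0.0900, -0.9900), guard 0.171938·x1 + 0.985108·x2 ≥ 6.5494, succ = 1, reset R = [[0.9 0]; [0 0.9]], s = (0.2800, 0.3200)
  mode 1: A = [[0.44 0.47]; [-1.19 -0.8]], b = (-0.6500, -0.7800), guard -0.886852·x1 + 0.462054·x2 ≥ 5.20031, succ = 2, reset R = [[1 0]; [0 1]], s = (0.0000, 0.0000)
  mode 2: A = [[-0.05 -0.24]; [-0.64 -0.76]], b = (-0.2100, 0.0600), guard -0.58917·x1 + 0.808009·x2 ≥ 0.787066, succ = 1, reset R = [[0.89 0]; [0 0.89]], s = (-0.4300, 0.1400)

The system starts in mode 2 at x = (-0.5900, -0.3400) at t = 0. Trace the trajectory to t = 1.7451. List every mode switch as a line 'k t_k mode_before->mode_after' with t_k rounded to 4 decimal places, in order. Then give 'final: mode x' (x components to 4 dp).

Mode 2: guard c·x = 0.7871 hit at Δt = 1.4426 (t = 1.4426), x⁻ = (-0.8577, 0.3487) → reset → x⁺ = (-1.1934, 0.4503), jump to mode 1
Mode 1: flow for 0.3025 to horizon, guard not reached → x = (-1.4968, 0.5754)

1 1.4426 2->1
final: 1 -1.4968 0.5754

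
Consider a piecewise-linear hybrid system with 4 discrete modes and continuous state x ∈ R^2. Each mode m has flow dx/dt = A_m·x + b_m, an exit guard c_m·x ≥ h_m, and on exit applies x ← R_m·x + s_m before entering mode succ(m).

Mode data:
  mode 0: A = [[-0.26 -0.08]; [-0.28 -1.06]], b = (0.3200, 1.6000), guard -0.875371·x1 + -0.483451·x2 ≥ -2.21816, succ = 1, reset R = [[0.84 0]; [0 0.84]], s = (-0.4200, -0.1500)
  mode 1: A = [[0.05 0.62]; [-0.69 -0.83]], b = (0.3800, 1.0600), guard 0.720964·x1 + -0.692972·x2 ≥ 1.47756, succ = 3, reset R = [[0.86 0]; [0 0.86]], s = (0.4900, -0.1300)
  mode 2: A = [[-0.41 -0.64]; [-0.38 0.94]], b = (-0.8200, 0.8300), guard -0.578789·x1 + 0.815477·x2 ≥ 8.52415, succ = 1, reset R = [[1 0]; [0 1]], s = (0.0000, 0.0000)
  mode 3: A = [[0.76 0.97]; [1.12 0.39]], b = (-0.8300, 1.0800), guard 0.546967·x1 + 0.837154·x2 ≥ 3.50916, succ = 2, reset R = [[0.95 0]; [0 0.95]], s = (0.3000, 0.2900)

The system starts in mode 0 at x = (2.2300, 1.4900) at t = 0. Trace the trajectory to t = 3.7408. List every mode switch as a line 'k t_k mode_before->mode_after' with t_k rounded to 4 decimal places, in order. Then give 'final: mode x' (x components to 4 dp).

1 1.0378 0->1
2 2.3397 1->3
3 2.7904 3->2
final: 2 -0.1196 5.5060

Mode 0: guard c·x = -2.2182 hit at Δt = 1.0378 (t = 1.0378), x⁻ = (1.9012, 1.1458) → reset → x⁺ = (1.1770, 0.8125), jump to mode 1
Mode 1: guard c·x = 1.4776 hit at Δt = 1.3019 (t = 2.3397), x⁻ = (2.1732, 0.1288) → reset → x⁺ = (2.3590, -0.0192), jump to mode 3
Mode 3: guard c·x = 3.5092 hit at Δt = 0.4507 (t = 2.7904), x⁻ = (3.3306, 2.0157) → reset → x⁺ = (3.4640, 2.2049), jump to mode 2
Mode 2: flow for 0.9504 to horizon, guard not reached → x = (-0.1196, 5.5060)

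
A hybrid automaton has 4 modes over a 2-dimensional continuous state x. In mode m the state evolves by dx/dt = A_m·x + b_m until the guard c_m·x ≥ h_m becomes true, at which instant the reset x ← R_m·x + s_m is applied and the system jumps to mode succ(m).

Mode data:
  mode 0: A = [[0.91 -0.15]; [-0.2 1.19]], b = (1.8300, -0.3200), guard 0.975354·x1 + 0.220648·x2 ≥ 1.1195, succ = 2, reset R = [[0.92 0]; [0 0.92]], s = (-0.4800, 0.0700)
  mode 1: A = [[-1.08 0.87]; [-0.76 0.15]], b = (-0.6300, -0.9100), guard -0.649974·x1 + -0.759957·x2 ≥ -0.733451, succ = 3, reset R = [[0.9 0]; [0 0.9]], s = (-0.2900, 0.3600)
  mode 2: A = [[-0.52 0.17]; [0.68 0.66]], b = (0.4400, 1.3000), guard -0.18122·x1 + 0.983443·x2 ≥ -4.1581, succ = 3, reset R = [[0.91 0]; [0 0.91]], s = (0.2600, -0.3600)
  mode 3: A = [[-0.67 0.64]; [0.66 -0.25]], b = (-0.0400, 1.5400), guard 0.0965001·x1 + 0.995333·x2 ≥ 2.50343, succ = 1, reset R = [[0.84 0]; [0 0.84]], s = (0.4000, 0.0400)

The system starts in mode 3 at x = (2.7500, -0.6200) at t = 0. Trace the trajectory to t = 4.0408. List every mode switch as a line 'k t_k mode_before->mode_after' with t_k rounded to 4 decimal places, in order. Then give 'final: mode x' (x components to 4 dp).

Mode 3: guard c·x = 2.5034 hit at Δt = 1.1079 (t = 1.1079), x⁻ = (1.8554, 2.3353) → reset → x⁺ = (1.9586, 2.0016), jump to mode 1
Mode 1: guard c·x = -0.7335 hit at Δt = 0.9535 (t = 2.0614), x⁻ = (0.8119, 0.2707) → reset → x⁺ = (0.4407, 0.6037), jump to mode 3
Mode 3: guard c·x = 2.5034 hit at Δt = 1.1409 (t = 3.2023), x⁻ = (1.0059, 2.4176) → reset → x⁺ = (1.2449, 2.0708), jump to mode 1
Mode 1: flow for 0.8385 to horizon, guard not reached → x = (0.7966, 0.8101)

1 1.1079 3->1
2 2.0614 1->3
3 3.2023 3->1
final: 1 0.7966 0.8101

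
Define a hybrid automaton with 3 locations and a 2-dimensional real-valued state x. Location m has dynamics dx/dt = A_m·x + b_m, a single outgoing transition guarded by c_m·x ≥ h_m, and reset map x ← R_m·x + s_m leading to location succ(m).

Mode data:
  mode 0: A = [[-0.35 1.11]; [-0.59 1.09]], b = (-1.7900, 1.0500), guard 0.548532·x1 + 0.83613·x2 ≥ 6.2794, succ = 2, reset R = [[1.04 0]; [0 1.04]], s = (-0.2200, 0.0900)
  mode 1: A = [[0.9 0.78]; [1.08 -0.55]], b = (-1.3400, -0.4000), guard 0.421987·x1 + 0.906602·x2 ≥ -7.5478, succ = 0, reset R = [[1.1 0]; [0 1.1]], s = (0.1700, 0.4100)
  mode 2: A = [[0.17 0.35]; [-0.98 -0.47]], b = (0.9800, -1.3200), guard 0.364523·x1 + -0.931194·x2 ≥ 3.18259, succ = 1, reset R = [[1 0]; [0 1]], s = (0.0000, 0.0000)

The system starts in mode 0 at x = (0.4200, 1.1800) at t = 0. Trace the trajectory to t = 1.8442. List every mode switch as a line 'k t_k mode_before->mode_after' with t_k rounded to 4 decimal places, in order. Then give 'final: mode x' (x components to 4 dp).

Mode 0: guard c·x = 6.2794 hit at Δt = 1.2091 (t = 1.2091), x⁻ = (2.1937, 6.0709) → reset → x⁺ = (2.0614, 6.4038), jump to mode 2
Mode 2: flow for 0.6351 to horizon, guard not reached → x = (3.9884, 2.3417)

1 1.2091 0->2
final: 2 3.9884 2.3417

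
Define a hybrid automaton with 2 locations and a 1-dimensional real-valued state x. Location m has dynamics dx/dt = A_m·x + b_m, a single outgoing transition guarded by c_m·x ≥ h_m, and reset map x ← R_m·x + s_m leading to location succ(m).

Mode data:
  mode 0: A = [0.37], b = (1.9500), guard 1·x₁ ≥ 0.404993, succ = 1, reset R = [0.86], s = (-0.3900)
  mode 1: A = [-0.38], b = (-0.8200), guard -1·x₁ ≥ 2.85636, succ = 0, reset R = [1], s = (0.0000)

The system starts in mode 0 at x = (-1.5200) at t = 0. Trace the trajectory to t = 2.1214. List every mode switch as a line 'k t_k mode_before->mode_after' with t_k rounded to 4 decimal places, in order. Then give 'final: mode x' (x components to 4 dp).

1 1.1197 0->1
final: 1 -0.7116

Mode 0: guard c·x = 0.4050 hit at Δt = 1.1197 (t = 1.1197), x⁻ = (0.4050) → reset → x⁺ = (-0.0417), jump to mode 1
Mode 1: flow for 1.0017 to horizon, guard not reached → x = (-0.7116)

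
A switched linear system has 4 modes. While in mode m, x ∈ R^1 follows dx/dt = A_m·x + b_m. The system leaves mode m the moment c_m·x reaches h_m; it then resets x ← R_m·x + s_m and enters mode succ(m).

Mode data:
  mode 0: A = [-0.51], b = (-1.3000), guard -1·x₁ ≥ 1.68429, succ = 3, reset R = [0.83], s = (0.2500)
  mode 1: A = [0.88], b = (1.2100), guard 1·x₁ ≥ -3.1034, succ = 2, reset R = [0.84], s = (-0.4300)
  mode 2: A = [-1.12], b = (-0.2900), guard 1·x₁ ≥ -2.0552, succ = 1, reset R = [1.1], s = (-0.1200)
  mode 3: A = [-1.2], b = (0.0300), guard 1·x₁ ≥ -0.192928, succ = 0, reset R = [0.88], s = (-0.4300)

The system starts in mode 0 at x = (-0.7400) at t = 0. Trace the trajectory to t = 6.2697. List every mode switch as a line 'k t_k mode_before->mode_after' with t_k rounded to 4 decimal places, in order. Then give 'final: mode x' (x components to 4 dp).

1 1.4473 0->3
2 2.8499 3->0
3 4.4436 0->3
4 5.8462 3->0
final: 0 -0.9784

Mode 0: guard c·x = 1.6843 hit at Δt = 1.4473 (t = 1.4473), x⁻ = (-1.6843) → reset → x⁺ = (-1.1480), jump to mode 3
Mode 3: guard c·x = -0.1929 hit at Δt = 1.4026 (t = 2.8499), x⁻ = (-0.1929) → reset → x⁺ = (-0.5998), jump to mode 0
Mode 0: guard c·x = 1.6843 hit at Δt = 1.5937 (t = 4.4436), x⁻ = (-1.6843) → reset → x⁺ = (-1.1480), jump to mode 3
Mode 3: guard c·x = -0.1929 hit at Δt = 1.4026 (t = 5.8462), x⁻ = (-0.1929) → reset → x⁺ = (-0.5998), jump to mode 0
Mode 0: flow for 0.4235 to horizon, guard not reached → x = (-0.9784)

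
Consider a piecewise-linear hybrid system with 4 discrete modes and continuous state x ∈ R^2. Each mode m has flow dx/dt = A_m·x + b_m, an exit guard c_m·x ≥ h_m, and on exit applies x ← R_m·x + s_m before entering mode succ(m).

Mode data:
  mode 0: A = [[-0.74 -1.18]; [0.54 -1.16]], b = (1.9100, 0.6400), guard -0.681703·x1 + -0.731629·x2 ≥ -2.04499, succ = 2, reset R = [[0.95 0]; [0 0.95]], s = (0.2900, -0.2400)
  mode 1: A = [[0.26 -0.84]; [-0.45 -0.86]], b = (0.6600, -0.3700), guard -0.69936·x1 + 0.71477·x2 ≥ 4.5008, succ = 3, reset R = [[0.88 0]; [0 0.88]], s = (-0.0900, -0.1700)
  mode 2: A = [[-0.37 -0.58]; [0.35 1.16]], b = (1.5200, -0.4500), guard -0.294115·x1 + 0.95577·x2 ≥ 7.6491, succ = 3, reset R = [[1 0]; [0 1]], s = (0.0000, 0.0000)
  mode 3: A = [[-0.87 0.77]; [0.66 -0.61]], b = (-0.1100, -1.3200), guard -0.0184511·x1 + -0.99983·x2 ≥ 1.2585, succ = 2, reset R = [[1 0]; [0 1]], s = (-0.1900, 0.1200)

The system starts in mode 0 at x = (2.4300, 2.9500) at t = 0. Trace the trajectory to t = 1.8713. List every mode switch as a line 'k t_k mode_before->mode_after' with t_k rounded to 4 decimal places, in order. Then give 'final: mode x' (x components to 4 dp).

1 0.7324 0->2
final: 2 0.3082 5.8317

Mode 0: guard c·x = -2.0450 hit at Δt = 0.7324 (t = 0.7324), x⁻ = (0.9007, 1.9559) → reset → x⁺ = (1.1457, 1.6181), jump to mode 2
Mode 2: flow for 1.1389 to horizon, guard not reached → x = (0.3082, 5.8317)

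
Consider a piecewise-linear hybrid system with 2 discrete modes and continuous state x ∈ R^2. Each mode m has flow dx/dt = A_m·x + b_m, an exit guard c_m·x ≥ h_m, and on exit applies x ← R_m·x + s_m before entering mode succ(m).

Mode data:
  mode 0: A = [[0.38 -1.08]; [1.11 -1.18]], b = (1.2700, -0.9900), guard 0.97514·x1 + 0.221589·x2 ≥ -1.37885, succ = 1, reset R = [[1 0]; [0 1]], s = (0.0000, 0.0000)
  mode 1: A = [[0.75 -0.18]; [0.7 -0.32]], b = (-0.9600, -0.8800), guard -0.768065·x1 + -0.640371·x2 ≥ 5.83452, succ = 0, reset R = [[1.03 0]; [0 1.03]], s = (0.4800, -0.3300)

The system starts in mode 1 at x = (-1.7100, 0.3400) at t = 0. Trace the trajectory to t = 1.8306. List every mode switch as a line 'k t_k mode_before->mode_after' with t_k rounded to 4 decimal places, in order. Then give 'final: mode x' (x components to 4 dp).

Mode 1: guard c·x = 5.8345 hit at Δt = 1.1001 (t = 1.1001), x⁻ = (-5.2733, -2.7863) → reset → x⁺ = (-4.9515, -3.1999), jump to mode 0
Mode 0: flow for 0.7305 to horizon, guard not reached → x = (-2.1318, -3.7031)

1 1.1001 1->0
final: 0 -2.1318 -3.7031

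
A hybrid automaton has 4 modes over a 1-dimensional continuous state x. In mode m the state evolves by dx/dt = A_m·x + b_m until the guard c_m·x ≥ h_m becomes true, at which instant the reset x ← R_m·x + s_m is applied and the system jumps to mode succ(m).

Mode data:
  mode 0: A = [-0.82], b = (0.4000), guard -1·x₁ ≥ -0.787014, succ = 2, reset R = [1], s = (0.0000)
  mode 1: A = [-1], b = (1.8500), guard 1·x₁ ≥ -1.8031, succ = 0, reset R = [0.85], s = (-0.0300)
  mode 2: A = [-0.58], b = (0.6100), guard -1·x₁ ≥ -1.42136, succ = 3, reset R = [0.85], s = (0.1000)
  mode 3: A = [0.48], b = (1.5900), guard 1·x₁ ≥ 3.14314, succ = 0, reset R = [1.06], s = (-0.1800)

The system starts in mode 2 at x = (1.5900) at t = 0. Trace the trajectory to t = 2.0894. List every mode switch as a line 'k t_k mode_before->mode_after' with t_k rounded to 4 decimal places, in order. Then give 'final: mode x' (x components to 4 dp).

Mode 2: guard c·x = -1.4214 hit at Δt = 0.6480 (t = 0.6480), x⁻ = (1.4214) → reset → x⁺ = (1.3082), jump to mode 3
Mode 3: guard c·x = 3.1431 hit at Δt = 0.6967 (t = 1.3447), x⁻ = (3.1431) → reset → x⁺ = (3.1517), jump to mode 0
Mode 0: flow for 0.7447 to horizon, guard not reached → x = (1.9343)

1 0.6480 2->3
2 1.3447 3->0
final: 0 1.9343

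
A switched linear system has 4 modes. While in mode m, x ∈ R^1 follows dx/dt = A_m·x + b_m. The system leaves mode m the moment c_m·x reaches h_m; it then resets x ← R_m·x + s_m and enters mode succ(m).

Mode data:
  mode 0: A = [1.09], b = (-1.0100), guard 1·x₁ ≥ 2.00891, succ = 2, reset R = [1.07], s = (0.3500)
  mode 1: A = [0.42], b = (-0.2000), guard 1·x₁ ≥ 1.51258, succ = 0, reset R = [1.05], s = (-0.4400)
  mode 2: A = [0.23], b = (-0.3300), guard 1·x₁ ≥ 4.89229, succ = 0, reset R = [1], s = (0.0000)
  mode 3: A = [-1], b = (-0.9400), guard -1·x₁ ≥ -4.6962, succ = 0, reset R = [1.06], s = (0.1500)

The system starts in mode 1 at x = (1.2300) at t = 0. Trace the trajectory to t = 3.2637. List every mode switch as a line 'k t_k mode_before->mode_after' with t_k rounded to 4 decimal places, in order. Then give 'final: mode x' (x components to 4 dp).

1 0.7580 1->0
2 2.2130 0->2
final: 2 2.7906

Mode 1: guard c·x = 1.5126 hit at Δt = 0.7580 (t = 0.7580), x⁻ = (1.5126) → reset → x⁺ = (1.1482), jump to mode 0
Mode 0: guard c·x = 2.0089 hit at Δt = 1.4550 (t = 2.2130), x⁻ = (2.0089) → reset → x⁺ = (2.4995), jump to mode 2
Mode 2: flow for 1.0507 to horizon, guard not reached → x = (2.7906)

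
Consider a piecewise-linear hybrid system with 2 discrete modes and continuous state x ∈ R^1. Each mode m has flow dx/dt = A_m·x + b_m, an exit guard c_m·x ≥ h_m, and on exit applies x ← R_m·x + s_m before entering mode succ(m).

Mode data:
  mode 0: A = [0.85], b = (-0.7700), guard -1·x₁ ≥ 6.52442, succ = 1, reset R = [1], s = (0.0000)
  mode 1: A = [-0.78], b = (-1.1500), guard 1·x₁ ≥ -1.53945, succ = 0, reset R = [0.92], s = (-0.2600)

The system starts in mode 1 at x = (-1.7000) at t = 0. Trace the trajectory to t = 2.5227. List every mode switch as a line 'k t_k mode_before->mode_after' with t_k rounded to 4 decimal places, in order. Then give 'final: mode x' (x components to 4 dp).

Mode 1: guard c·x = -1.5394 hit at Δt = 1.5938 (t = 1.5938), x⁻ = (-1.5394) → reset → x⁺ = (-1.6763), jump to mode 0
Mode 0: flow for 0.9289 to horizon, guard not reached → x = (-4.7812)

1 1.5938 1->0
final: 0 -4.7812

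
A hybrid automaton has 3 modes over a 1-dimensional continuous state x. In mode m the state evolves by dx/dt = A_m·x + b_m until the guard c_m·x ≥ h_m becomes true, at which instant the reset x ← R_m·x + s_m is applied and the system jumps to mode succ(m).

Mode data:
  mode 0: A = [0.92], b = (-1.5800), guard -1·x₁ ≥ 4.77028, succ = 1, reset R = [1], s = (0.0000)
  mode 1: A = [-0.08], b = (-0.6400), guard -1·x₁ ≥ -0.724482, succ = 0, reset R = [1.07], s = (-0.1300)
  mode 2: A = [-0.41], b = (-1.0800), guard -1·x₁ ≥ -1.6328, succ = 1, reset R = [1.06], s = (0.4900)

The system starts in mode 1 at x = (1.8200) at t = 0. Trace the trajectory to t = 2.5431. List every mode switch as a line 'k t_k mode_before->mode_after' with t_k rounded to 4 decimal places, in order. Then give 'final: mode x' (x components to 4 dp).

Mode 1: guard c·x = -0.7245 hit at Δt = 1.4786 (t = 1.4786), x⁻ = (0.7245) → reset → x⁺ = (0.6452), jump to mode 0
Mode 0: flow for 1.0645 to horizon, guard not reached → x = (-1.1375)

1 1.4786 1->0
final: 0 -1.1375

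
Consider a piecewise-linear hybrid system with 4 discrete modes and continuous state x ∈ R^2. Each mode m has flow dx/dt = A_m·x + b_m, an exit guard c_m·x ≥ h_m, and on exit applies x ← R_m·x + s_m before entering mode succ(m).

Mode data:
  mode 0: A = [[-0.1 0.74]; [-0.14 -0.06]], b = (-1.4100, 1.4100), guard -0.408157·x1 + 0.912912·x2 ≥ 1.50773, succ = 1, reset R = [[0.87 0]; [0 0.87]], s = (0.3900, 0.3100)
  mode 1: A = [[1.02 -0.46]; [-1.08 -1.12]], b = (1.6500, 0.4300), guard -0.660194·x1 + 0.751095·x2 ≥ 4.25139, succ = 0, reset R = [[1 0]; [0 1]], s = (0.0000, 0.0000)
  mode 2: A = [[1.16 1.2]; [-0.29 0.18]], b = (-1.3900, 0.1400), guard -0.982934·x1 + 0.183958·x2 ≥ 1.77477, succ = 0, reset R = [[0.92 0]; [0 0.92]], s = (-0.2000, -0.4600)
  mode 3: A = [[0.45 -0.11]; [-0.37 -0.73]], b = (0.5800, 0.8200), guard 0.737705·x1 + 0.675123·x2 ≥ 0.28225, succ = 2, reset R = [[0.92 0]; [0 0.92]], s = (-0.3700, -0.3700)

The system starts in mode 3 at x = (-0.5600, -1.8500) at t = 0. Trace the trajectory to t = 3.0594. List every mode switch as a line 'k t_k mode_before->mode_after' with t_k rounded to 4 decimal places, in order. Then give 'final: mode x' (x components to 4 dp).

Mode 3: guard c·x = 0.2823 hit at Δt = 1.4423 (t = 1.4423), x⁻ = (0.2772, 0.1152) → reset → x⁺ = (-0.1150, -0.2640), jump to mode 2
Mode 2: guard c·x = 1.7748 hit at Δt = 0.6493 (t = 2.0916), x⁻ = (-1.8111, -0.0294) → reset → x⁺ = (-1.8662, -0.4870), jump to mode 0
Mode 0: guard c·x = 1.5077 hit at Δt = 0.5796 (t = 2.6712), x⁻ = (-2.5486, 0.5121) → reset → x⁺ = (-1.8273, 0.7555), jump to mode 1
Mode 1: flow for 0.3882 to horizon, guard not reached → x = (-2.1521, 1.2986)

1 1.4423 3->2
2 2.0916 2->0
3 2.6712 0->1
final: 1 -2.1521 1.2986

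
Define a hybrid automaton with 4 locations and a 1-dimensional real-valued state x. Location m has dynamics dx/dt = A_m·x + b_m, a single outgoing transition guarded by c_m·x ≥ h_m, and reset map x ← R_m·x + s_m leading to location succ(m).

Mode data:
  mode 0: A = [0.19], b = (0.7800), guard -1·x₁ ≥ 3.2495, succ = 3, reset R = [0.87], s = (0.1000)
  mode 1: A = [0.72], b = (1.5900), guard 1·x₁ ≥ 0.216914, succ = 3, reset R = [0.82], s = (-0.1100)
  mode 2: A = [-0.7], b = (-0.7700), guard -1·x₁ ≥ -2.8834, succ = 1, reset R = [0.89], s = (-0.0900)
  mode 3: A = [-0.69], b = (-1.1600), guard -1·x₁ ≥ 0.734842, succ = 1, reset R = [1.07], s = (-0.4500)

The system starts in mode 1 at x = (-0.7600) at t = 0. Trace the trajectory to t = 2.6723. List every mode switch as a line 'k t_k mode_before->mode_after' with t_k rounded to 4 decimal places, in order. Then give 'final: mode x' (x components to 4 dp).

1 0.7160 1->3
2 1.6062 3->1
final: 1 -0.1140

Mode 1: guard c·x = 0.2169 hit at Δt = 0.7160 (t = 0.7160), x⁻ = (0.2169) → reset → x⁺ = (0.0679), jump to mode 3
Mode 3: guard c·x = 0.7348 hit at Δt = 0.8902 (t = 1.6062), x⁻ = (-0.7348) → reset → x⁺ = (-1.2363), jump to mode 1
Mode 1: flow for 1.0661 to horizon, guard not reached → x = (-0.1140)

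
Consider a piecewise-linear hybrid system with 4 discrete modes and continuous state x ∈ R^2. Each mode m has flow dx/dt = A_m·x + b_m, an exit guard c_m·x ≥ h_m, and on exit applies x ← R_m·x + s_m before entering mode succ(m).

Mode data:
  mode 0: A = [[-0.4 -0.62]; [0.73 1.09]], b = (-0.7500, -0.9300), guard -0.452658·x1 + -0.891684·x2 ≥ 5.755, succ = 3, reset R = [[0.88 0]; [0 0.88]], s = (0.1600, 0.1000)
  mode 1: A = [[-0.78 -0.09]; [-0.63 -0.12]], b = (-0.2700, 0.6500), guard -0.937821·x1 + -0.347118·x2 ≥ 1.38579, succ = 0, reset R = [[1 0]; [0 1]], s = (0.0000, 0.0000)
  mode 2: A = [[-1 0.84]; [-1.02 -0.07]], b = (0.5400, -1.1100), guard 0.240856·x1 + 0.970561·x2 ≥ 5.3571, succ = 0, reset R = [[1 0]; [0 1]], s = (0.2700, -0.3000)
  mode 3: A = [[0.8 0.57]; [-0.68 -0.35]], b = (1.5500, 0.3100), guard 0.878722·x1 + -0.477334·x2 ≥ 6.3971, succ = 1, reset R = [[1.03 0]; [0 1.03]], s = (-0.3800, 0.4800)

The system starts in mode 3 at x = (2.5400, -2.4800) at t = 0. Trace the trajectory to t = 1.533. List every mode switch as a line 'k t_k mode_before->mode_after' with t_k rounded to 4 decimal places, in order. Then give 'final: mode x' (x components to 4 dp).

Mode 3: guard c·x = 6.3971 hit at Δt = 0.9485 (t = 0.9485), x⁻ = (5.2948, -3.6545) → reset → x⁺ = (5.0737, -3.2841), jump to mode 1
Mode 1: flow for 0.5845 to horizon, guard not reached → x = (3.2502, -4.1452)

1 0.9485 3->1
final: 1 3.2502 -4.1452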